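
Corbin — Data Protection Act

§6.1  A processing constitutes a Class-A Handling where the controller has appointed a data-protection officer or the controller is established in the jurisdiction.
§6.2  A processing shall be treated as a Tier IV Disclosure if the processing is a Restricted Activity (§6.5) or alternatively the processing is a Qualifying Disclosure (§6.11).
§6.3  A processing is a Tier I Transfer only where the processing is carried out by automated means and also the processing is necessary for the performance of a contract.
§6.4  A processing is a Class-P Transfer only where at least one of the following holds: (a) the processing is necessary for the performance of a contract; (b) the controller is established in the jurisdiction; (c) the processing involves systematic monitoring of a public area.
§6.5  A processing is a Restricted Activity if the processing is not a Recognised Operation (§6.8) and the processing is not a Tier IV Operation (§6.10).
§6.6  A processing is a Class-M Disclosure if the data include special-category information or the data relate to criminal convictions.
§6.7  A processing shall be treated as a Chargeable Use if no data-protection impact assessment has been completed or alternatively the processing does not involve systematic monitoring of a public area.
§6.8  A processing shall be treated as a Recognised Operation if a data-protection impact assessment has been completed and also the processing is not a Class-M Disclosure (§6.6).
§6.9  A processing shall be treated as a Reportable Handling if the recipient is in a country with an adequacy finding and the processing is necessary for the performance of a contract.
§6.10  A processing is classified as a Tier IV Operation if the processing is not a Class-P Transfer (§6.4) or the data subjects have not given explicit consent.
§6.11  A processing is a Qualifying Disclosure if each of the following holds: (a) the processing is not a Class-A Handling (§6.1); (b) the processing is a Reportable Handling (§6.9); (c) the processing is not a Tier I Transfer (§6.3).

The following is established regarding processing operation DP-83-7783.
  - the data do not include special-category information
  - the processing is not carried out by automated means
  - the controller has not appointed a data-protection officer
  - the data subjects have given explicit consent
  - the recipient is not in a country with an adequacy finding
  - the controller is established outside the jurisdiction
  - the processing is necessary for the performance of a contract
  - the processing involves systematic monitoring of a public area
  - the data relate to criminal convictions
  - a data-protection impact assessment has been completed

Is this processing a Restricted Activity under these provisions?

§6.6 — Class-M Disclosure: [the data include special-category information? no] OR [the data relate to criminal convictions? yes] → satisfied.
§6.8 — Recognised Operation: [a data-protection impact assessment has been completed? yes] AND [not a Class-M Disclosure (§6.6)? no] → not satisfied.
§6.4 — Class-P Transfer: [the processing is necessary for the performance of a contract? yes] OR [the controller is established in the jurisdiction? no] OR [the processing involves systematic monitoring of a public area? yes] → satisfied.
§6.10 — Tier IV Operation: [not a Class-P Transfer (§6.4)? no] OR [the data subjects have not given explicit consent? no] → not satisfied.
§6.5 — Restricted Activity: [not a Recognised Operation (§6.8)? yes] AND [not a Tier IV Operation (§6.10)? yes] → satisfied.

Yes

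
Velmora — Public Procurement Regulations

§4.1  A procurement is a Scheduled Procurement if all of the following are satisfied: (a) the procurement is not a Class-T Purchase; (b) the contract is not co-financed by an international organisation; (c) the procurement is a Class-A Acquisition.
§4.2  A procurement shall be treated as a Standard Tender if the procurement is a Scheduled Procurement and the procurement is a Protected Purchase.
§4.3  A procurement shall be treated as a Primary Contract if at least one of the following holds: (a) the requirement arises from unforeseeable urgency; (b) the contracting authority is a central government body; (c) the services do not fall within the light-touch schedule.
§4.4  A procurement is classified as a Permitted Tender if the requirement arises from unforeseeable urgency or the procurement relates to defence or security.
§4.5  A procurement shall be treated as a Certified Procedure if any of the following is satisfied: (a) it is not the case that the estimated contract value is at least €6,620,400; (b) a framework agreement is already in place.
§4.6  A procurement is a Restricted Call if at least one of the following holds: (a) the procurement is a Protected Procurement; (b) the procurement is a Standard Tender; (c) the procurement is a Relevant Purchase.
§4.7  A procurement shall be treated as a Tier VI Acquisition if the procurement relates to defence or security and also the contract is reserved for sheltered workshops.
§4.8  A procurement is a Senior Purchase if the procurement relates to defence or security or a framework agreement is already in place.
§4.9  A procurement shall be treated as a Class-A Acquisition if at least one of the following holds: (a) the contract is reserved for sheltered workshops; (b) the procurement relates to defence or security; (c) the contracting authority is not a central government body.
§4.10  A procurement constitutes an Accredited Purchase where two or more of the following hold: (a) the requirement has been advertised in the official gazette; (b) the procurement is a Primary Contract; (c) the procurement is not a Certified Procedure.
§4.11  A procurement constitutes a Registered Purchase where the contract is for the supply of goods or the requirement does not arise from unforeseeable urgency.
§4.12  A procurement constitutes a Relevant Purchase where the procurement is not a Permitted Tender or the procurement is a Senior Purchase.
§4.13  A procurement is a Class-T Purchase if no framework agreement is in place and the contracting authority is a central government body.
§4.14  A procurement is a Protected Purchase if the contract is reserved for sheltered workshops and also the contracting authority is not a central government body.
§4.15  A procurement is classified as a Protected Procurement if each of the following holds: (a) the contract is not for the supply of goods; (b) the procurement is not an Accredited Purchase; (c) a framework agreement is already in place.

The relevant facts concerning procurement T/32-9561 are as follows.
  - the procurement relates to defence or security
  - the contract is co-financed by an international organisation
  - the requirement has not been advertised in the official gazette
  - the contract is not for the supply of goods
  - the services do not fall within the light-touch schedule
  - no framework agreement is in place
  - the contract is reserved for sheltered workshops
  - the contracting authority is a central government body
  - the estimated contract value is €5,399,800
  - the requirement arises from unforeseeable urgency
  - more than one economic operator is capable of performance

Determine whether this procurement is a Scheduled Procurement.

§4.13 — Class-T Purchase: [no framework agreement is in place? yes] AND [the contracting authority is a central government body? yes] → satisfied.
§4.9 — Class-A Acquisition: [the contract is reserved for sheltered workshops? yes] OR [the procurement relates to defence or security? yes] OR [the contracting authority is not a central government body? no] → satisfied.
§4.1 — Scheduled Procurement: [not a Class-T Purchase (§4.13)? no] AND [the contract is not co-financed by an international organisation? no] AND [Class-A Acquisition (§4.9)? yes] → not satisfied.

No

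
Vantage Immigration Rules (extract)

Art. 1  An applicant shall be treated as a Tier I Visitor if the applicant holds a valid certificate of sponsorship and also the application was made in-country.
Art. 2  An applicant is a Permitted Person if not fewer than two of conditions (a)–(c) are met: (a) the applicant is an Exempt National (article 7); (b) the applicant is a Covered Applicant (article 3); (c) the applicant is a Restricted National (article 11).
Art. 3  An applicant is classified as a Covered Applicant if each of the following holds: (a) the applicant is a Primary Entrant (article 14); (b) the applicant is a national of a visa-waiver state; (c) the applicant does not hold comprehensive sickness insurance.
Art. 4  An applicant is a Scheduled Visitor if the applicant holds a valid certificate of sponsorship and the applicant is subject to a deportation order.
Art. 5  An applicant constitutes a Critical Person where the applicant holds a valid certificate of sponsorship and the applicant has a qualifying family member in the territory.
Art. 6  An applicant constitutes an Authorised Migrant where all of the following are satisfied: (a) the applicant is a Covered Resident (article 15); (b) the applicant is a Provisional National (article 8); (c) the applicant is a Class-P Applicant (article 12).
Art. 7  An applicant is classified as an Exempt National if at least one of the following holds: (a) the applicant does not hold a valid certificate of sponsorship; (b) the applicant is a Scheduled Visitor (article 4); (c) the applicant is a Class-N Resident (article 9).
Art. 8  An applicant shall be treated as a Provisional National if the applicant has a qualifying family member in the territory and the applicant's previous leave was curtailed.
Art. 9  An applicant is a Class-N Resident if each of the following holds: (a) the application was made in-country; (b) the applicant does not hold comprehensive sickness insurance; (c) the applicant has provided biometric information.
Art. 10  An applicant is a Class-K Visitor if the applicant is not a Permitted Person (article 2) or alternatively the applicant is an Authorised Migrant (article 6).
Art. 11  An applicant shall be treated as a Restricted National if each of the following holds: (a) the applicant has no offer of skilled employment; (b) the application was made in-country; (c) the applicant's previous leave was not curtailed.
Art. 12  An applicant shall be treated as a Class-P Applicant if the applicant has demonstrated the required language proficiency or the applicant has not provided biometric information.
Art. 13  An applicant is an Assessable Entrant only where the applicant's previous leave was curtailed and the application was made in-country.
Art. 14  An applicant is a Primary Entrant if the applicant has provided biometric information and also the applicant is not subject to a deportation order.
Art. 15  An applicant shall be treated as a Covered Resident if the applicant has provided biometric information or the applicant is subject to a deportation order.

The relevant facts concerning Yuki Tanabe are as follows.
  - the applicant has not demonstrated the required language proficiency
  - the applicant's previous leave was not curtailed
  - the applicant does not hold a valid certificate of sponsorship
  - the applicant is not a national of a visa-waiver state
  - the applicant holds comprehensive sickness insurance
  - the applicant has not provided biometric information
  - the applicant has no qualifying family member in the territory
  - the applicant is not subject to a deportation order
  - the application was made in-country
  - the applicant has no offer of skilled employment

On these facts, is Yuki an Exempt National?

article 4 — Scheduled Visitor: [the applicant holds a valid certificate of sponsorship? no] AND [the applicant is subject to a deportation order? no] → not satisfied.
article 9 — Class-N Resident: [the application was made in-country? yes] AND [the applicant does not hold comprehensive sickness insurance? no] AND [the applicant has provided biometric information? no] → not satisfied.
article 7 — Exempt National: [the applicant does not hold a valid certificate of sponsorship? yes] OR [Scheduled Visitor (article 4)? no] OR [Class-N Resident (article 9)? no] → satisfied.

Yes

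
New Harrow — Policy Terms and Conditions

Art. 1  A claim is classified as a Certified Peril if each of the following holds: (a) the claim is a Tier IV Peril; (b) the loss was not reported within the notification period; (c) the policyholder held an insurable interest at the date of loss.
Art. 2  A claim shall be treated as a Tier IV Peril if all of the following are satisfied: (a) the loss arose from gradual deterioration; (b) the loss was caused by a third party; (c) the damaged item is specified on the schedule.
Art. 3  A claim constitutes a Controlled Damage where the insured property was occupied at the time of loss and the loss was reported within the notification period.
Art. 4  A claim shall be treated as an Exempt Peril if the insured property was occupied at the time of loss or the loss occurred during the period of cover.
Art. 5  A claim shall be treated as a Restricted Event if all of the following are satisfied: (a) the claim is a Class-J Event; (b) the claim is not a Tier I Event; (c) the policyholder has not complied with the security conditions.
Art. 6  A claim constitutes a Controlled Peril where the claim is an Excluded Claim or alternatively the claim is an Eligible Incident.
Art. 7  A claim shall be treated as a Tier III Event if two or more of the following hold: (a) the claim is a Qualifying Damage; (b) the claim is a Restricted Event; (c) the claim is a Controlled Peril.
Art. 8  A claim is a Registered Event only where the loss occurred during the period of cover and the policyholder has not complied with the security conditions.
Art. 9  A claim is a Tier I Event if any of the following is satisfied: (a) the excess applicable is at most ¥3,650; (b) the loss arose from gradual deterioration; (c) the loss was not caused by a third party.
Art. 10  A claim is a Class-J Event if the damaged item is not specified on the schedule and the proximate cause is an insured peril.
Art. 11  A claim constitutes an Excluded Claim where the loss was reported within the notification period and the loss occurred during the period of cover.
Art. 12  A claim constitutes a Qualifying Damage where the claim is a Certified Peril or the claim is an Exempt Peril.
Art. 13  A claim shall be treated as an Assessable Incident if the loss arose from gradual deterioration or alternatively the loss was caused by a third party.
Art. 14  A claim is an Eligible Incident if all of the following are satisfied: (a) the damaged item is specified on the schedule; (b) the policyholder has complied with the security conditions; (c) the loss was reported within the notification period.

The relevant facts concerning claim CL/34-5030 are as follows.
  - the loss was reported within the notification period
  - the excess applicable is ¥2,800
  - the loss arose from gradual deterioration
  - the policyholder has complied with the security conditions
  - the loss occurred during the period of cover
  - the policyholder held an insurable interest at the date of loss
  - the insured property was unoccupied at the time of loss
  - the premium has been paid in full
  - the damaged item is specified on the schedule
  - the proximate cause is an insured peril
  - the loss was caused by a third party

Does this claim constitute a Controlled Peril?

article 11 — Excluded Claim: [the loss was reported within the notification period? yes] AND [the loss occurred during the period of cover? yes] → satisfied.
article 14 — Eligible Incident: [the damaged item is specified on the schedule? yes] AND [the policyholder has complied with the security conditions? yes] AND [the loss was reported within the notification period? yes] → satisfied.
article 6 — Controlled Peril: [Excluded Claim (article 11)? yes] OR [Eligible Incident (article 14)? yes] → satisfied.

Yes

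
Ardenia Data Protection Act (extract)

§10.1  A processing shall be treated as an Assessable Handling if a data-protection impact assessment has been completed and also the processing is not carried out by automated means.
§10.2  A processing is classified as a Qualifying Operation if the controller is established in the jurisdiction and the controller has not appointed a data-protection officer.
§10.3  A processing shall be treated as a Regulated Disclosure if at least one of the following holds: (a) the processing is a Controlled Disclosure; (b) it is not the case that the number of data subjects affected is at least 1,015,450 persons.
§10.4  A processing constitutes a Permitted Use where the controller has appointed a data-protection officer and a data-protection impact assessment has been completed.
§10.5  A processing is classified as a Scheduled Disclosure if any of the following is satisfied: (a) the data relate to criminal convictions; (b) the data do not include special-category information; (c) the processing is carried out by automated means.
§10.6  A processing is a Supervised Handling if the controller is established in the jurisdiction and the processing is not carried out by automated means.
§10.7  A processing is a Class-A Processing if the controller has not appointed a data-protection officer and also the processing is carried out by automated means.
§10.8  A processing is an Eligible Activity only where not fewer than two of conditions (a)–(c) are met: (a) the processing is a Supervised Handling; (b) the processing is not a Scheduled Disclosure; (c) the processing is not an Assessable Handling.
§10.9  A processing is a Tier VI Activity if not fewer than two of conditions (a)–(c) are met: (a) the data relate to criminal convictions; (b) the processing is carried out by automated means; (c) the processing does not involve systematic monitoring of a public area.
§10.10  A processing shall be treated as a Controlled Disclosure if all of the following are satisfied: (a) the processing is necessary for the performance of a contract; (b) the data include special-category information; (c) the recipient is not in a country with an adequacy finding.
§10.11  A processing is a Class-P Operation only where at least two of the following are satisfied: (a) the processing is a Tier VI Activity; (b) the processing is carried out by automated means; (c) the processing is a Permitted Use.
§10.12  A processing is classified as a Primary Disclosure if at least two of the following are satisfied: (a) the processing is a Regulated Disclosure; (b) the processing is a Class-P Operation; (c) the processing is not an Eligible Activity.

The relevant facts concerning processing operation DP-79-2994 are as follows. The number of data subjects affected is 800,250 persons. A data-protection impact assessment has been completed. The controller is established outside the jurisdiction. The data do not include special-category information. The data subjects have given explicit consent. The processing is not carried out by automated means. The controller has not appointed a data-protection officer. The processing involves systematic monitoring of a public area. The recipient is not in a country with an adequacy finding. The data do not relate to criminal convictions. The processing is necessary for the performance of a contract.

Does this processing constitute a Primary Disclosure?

§10.10 — Controlled Disclosure: [the processing is necessary for the performance of a contract? yes] AND [the data include special-category information? no] AND [the recipient is not in a country with an adequacy finding? yes] → not satisfied.
§10.3 — Regulated Disclosure: [Controlled Disclosure (§10.10)? no] OR [number of data subjects affected: 800,250 persons ≥ 1,015,450 persons? no, so negated condition yes] → satisfied.
§10.9 — Tier VI Activity: the data relate to criminal convictions? no; the processing is carried out by automated means? no; the processing does not involve systematic monitoring of a public area? no — 0 of 3 hold (need ≥2) → not satisfied.
§10.4 — Permitted Use: [the controller has appointed a data-protection officer? no] AND [a data-protection impact assessment has been completed? yes] → not satisfied.
§10.11 — Class-P Operation: Tier VI Activity (§10.9)? no; the processing is carried out by automated means? no; Permitted Use (§10.4)? no — 0 of 3 hold (need ≥2) → not satisfied.
§10.6 — Supervised Handling: [the controller is established in the jurisdiction? no] AND [the processing is not carried out by automated means? yes] → not satisfied.
§10.5 — Scheduled Disclosure: [the data relate to criminal convictions? no] OR [the data do not include special-category information? yes] OR [the processing is carried out by automated means? no] → satisfied.
§10.1 — Assessable Handling: [a data-protection impact assessment has been completed? yes] AND [the processing is not carried out by automated means? yes] → satisfied.
§10.8 — Eligible Activity: Supervised Handling (§10.6)? no; not a Scheduled Disclosure (§10.5)? no; not an Assessable Handling (§10.1)? no — 0 of 3 hold (need ≥2) → not satisfied.
§10.12 — Primary Disclosure: Regulated Disclosure (§10.3)? yes; Class-P Operation (§10.11)? no; not an Eligible Activity (§10.8)? yes — 2 of 3 hold (need ≥2) → satisfied.

Yes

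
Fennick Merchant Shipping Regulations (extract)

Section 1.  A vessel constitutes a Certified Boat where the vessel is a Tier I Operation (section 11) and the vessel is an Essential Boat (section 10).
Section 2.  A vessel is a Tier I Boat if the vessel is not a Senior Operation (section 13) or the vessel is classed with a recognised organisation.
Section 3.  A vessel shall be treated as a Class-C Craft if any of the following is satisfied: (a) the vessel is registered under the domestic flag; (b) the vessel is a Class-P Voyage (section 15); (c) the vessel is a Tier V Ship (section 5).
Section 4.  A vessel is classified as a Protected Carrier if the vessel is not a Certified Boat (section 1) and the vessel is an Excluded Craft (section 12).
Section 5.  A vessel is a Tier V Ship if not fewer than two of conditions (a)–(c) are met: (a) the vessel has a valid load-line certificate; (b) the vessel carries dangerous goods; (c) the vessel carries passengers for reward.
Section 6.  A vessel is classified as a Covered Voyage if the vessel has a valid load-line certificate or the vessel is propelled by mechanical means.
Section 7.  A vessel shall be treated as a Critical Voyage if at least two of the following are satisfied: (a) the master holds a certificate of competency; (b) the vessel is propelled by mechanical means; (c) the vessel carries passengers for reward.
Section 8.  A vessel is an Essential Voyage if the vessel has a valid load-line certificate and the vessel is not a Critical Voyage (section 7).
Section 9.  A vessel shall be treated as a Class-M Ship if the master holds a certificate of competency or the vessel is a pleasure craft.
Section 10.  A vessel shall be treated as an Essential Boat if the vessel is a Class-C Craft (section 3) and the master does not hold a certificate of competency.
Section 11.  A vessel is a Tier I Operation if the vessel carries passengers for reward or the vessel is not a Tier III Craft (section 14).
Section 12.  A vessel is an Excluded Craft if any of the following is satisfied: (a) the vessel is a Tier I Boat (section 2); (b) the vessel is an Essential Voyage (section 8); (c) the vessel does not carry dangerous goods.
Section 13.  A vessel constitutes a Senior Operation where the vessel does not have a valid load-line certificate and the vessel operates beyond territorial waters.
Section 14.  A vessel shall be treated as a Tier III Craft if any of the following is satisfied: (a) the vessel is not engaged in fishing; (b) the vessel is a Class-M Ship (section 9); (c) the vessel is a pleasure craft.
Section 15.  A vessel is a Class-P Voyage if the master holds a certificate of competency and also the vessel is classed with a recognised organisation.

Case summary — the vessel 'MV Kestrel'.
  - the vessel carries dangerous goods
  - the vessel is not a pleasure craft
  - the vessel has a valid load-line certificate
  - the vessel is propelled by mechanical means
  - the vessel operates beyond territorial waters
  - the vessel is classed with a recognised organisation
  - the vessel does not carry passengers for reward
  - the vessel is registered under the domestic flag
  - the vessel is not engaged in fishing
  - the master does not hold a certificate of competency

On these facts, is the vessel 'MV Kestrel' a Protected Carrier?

Yes

Under section 9: the master holds a certificate of competency? no; or the vessel is a pleasure craft? no. So the vessel is not a Class-M Ship.
Under section 14: the vessel is not engaged in fishing? yes; or Class-M Ship (section 9)? no; or the vessel is a pleasure craft? no. So the vessel is a Tier III Craft.
Under section 11: the vessel carries passengers for reward? no; or not a Tier III Craft (section 14)? no. So the vessel is not a Tier I Operation.
Under section 15: the master holds a certificate of competency? no; and the vessel is classed with a recognised organisation? yes. So the vessel is not a Class-P Voyage.
Under section 5: the vessel has a valid load-line certificate? yes; the vessel carries dangerous goods? yes; the vessel carries passengers for reward? no — 2 of 3 hold (need ≥2) → satisfied.
Under section 3: the vessel is registered under the domestic flag? yes; or Class-P Voyage (section 15)? no; or Tier V Ship (section 5)? yes. So the vessel is a Class-C Craft.
Under section 10: Class-C Craft (section 3)? yes; and the master does not hold a certificate of competency? yes. So the vessel is an Essential Boat.
Under section 1: Tier I Operation (section 11)? no; and Essential Boat (section 10)? yes. So the vessel is not a Certified Boat.
Under section 13: the vessel does not have a valid load-line certificate? no; and the vessel operates beyond territorial waters? yes. So the vessel is not a Senior Operation.
Under section 2: not a Senior Operation (section 13)? yes; or the vessel is classed with a recognised organisation? yes. So the vessel is a Tier I Boat.
Under section 7: the master holds a certificate of competency? no; the vessel is propelled by mechanical means? yes; the vessel carries passengers for reward? no — 1 of 3 hold (need ≥2) → not satisfied.
Under section 8: the vessel has a valid load-line certificate? yes; and not a Critical Voyage (section 7)? yes. So the vessel is an Essential Voyage.
Under section 12: Tier I Boat (section 2)? yes; or Essential Voyage (section 8)? yes; or the vessel does not carry dangerous goods? no. So the vessel is an Excluded Craft.
Under section 4: not a Certified Boat (section 1)? yes; and Excluded Craft (section 12)? yes. So the vessel is a Protected Carrier.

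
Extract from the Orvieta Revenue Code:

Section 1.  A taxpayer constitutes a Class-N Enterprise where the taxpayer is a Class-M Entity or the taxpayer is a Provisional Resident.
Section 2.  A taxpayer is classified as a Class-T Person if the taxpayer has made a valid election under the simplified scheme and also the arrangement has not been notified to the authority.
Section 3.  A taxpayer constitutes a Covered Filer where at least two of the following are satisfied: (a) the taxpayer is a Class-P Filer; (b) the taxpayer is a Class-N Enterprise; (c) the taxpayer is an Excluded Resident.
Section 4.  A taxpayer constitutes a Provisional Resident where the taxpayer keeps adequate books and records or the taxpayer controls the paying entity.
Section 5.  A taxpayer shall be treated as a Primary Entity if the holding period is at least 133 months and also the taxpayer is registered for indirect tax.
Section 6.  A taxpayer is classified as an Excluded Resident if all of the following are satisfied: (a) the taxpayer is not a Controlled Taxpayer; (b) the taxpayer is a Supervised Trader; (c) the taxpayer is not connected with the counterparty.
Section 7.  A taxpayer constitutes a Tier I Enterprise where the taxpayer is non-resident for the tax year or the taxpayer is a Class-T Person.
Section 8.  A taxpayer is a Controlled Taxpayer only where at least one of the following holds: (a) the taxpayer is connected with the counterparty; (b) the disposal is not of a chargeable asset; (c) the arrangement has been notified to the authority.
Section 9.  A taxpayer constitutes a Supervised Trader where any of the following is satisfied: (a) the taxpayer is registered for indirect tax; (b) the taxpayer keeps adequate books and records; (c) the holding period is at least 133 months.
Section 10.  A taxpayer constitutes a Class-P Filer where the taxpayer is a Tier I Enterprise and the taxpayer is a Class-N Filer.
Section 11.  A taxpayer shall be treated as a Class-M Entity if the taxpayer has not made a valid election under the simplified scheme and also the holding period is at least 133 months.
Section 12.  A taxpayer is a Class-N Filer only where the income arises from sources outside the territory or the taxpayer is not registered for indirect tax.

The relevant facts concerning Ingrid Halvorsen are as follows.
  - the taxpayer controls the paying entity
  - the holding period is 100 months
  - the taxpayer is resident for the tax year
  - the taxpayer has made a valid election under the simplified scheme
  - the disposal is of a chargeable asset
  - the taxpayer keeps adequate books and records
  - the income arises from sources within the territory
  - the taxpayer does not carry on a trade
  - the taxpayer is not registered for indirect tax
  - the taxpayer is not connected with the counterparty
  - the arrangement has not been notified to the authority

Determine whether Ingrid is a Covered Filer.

section 2 — Class-T Person: [the taxpayer has made a valid election under the simplified scheme? yes] AND [the arrangement has not been notified to the authority? yes] → satisfied.
section 7 — Tier I Enterprise: [the taxpayer is non-resident for the tax year? no] OR [Class-T Person (section 2)? yes] → satisfied.
section 12 — Class-N Filer: [the income arises from sources outside the territory? no] OR [the taxpayer is not registered for indirect tax? yes] → satisfied.
section 10 — Class-P Filer: [Tier I Enterprise (section 7)? yes] AND [Class-N Filer (section 12)? yes] → satisfied.
section 11 — Class-M Entity: [the taxpayer has not made a valid election under the simplified scheme? no] AND [holding period: 100 months ≥ 133 months? no] → not satisfied.
section 4 — Provisional Resident: [the taxpayer keeps adequate books and records? yes] OR [the taxpayer controls the paying entity? yes] → satisfied.
section 1 — Class-N Enterprise: [Class-M Entity (section 11)? no] OR [Provisional Resident (section 4)? yes] → satisfied.
section 8 — Controlled Taxpayer: [the taxpayer is connected with the counterparty? no] OR [the disposal is not of a chargeable asset? no] OR [the arrangement has been notified to the authority? no] → not satisfied.
section 9 — Supervised Trader: [the taxpayer is registered for indirect tax? no] OR [the taxpayer keeps adequate books and records? yes] OR [holding period: 100 months ≥ 133 months? no] → satisfied.
section 6 — Excluded Resident: [not a Controlled Taxpayer (section 8)? yes] AND [Supervised Trader (section 9)? yes] AND [the taxpayer is not connected with the counterparty? yes] → satisfied.
section 3 — Covered Filer: Class-P Filer (section 10)? yes; Class-N Enterprise (section 1)? yes; Excluded Resident (section 6)? yes — 3 of 3 hold (need ≥2) → satisfied.

Yes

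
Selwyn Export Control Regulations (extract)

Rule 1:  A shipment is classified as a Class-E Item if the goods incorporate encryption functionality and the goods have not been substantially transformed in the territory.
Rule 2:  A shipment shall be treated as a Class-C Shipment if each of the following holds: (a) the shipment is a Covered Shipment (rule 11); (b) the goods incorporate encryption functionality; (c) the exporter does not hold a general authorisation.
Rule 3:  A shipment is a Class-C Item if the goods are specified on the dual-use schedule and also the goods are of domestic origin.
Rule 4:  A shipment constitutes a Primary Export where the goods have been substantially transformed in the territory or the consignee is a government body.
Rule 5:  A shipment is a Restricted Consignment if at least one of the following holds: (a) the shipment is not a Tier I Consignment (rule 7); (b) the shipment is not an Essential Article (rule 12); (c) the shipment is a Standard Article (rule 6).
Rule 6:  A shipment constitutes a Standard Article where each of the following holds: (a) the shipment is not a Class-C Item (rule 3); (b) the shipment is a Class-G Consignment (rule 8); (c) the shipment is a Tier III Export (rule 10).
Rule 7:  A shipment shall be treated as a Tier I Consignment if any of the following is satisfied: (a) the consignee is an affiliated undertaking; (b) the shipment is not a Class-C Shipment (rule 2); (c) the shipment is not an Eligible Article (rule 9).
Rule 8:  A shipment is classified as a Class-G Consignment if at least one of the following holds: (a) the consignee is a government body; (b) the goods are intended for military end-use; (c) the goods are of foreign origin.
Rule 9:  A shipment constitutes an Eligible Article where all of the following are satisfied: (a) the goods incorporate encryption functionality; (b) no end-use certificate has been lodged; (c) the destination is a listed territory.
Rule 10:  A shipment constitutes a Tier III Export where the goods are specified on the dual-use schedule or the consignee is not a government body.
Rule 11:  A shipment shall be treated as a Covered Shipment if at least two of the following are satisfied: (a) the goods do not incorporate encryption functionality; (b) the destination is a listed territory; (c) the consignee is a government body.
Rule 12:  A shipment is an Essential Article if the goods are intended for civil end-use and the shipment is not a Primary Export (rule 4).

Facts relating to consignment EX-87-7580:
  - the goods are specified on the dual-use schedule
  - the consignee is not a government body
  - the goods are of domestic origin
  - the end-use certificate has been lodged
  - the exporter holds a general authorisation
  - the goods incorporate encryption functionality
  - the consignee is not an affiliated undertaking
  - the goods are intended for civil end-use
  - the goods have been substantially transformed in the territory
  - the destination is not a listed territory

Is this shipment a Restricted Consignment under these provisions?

Under rule 11: the goods do not incorporate encryption functionality? no; the destination is a listed territory? no; the consignee is a government body? no — 0 of 3 hold (need ≥2) → not satisfied.
Under rule 2: Covered Shipment (rule 11)? no; and the goods incorporate encryption functionality? yes; and the exporter does not hold a general authorisation? no. So the shipment is not a Class-C Shipment.
Under rule 9: the goods incorporate encryption functionality? yes; and no end-use certificate has been lodged? no; and the destination is a listed territory? no. So the shipment is not an Eligible Article.
Under rule 7: the consignee is an affiliated undertaking? no; or not a Class-C Shipment (rule 2)? yes; or not an Eligible Article (rule 9)? yes. So the shipment is a Tier I Consignment.
Under rule 4: the goods have been substantially transformed in the territory? yes; or the consignee is a government body? no. So the shipment is a Primary Export.
Under rule 12: the goods are intended for civil end-use? yes; and not a Primary Export (rule 4)? no. So the shipment is not an Essential Article.
Under rule 3: the goods are specified on the dual-use schedule? yes; and the goods are of domestic origin? yes. So the shipment is a Class-C Item.
Under rule 8: the consignee is a government body? no; or the goods are intended for military end-use? no; or the goods are of foreign origin? no. So the shipment is not a Class-G Consignment.
Under rule 10: the goods are specified on the dual-use schedule? yes; or the consignee is not a government body? yes. So the shipment is a Tier III Export.
Under rule 6: not a Class-C Item (rule 3)? no; and Class-G Consignment (rule 8)? no; and Tier III Export (rule 10)? yes. So the shipment is not a Standard Article.
Under rule 5: not a Tier I Consignment (rule 7)? no; or not an Essential Article (rule 12)? yes; or Standard Article (rule 6)? no. So the shipment is a Restricted Consignment.

Yes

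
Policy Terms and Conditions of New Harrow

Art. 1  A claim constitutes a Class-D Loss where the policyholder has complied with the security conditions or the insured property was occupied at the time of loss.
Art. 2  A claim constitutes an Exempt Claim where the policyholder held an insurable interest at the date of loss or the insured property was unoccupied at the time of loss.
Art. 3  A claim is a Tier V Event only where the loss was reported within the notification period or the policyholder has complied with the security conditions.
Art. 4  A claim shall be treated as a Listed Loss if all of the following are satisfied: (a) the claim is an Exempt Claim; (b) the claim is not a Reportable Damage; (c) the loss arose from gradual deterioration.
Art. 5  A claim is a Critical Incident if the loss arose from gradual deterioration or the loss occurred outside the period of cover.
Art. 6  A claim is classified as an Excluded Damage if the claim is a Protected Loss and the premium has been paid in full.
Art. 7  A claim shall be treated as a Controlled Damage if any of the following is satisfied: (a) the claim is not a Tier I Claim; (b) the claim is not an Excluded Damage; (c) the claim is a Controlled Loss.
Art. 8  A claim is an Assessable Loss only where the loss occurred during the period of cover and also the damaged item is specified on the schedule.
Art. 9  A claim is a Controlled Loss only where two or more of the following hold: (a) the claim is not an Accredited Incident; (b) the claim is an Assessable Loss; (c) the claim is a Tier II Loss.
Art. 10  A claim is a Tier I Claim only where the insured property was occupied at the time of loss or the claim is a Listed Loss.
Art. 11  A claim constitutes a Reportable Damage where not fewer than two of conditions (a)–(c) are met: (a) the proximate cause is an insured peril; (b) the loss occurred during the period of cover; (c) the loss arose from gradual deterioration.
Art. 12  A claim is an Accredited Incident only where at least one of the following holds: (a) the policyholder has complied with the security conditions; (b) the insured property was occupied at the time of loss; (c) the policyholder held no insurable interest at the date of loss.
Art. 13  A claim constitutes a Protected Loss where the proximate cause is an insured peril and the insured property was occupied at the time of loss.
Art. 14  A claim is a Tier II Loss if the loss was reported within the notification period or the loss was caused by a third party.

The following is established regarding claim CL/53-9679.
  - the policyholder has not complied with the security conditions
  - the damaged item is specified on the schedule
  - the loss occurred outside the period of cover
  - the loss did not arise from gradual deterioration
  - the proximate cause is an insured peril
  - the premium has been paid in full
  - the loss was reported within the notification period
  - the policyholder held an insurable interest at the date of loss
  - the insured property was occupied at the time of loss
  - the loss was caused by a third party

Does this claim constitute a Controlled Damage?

No

article 2 — Exempt Claim: [the policyholder held an insurable interest at the date of loss? yes] OR [the insured property was unoccupied at the time of loss? no] → satisfied.
article 11 — Reportable Damage: the proximate cause is an insured peril? yes; the loss occurred during the period of cover? no; the loss arose from gradual deterioration? no — 1 of 3 hold (need ≥2) → not satisfied.
article 4 — Listed Loss: [Exempt Claim (article 2)? yes] AND [not a Reportable Damage (article 11)? yes] AND [the loss arose from gradual deterioration? no] → not satisfied.
article 10 — Tier I Claim: [the insured property was occupied at the time of loss? yes] OR [Listed Loss (article 4)? no] → satisfied.
article 13 — Protected Loss: [the proximate cause is an insured peril? yes] AND [the insured property was occupied at the time of loss? yes] → satisfied.
article 6 — Excluded Damage: [Protected Loss (article 13)? yes] AND [the premium has been paid in full? yes] → satisfied.
article 12 — Accredited Incident: [the policyholder has complied with the security conditions? no] OR [the insured property was occupied at the time of loss? yes] OR [the policyholder held no insurable interest at the date of loss? no] → satisfied.
article 8 — Assessable Loss: [the loss occurred during the period of cover? no] AND [the damaged item is specified on the schedule? yes] → not satisfied.
article 14 — Tier II Loss: [the loss was reported within the notification period? yes] OR [the loss was caused by a third party? yes] → satisfied.
article 9 — Controlled Loss: not an Accredited Incident (article 12)? no; Assessable Loss (article 8)? no; Tier II Loss (article 14)? yes — 1 of 3 hold (need ≥2) → not satisfied.
article 7 — Controlled Damage: [not a Tier I Claim (article 10)? no] OR [not an Excluded Damage (article 6)? no] OR [Controlled Loss (article 9)? no] → not satisfied.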